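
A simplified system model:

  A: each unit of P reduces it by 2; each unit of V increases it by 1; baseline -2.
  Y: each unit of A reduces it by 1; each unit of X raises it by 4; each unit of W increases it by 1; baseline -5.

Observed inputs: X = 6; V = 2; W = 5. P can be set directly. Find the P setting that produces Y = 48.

P = 12

Substituting into the A equation gives A = -2*P.
So Y = 2*P + 24.
Solve 2*P + 24 = 48: P = (48 - 24) / 2 = 12.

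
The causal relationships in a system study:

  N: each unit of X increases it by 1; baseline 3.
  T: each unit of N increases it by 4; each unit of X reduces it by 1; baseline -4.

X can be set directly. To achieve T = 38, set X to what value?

X = 10

Substituting into the T equation gives T = 3*X + 8.
Solve 3*X + 8 = 38: X = (38 - 8) / 3 = 10.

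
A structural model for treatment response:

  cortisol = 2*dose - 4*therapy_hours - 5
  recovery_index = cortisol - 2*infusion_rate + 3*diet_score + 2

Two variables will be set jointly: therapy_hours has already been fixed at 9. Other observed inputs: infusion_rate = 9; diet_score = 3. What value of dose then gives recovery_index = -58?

dose = -5

With therapy_hours held at 9:
Substituting into the cortisol equation gives cortisol = 2*dose - 41.
So recovery_index = 2*dose - 48.
Solve 2*dose - 48 = -58: dose = (-58 + 48) / 2 = -5.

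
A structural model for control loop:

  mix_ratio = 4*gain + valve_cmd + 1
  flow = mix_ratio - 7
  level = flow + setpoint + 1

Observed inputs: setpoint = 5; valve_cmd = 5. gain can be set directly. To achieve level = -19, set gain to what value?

gain = -6

Substituting into the mix_ratio equation gives mix_ratio = 4*gain + 6.
So flow = 4*gain - 1.
Substituting into the level equation gives level = 4*gain + 5.
Solve 4*gain + 5 = -19: gain = (-19 - 5) / 4 = -6.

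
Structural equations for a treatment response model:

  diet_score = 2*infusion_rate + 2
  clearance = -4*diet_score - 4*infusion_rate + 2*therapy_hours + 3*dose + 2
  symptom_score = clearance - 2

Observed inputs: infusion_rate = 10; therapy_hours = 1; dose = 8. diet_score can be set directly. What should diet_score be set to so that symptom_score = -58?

Intervening on diet_score fixes its value directly, overriding its dependence on infusion_rate.
Substituting into the clearance equation gives clearance = -4*diet_score - 12.
Substituting into the symptom_score equation gives symptom_score = -4*diet_score - 14.
Solve -4*diet_score - 14 = -58: diet_score = (-58 + 14) / -4 = 11.

diet_score = 11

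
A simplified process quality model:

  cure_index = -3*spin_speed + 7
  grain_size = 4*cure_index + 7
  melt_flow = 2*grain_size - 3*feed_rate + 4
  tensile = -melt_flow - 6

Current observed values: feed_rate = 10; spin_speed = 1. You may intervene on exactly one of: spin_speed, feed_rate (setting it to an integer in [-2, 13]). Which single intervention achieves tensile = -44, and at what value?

set feed_rate = 4

Intervening on spin_speed: tensile = 24*spin_speed - 50. Reaching -44 requires spin_speed = 1/4, not an integer.
Intervening on feed_rate: with other inputs at their observed values, tensile = 3*feed_rate - 56. Solving for -44 gives feed_rate = 4, within [-2, 13].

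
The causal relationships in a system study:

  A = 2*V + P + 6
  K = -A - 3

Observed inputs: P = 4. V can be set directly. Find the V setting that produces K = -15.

V = 1

Substituting into the A equation gives A = 2*V + 10.
Substituting into the K equation gives K = -2*V - 13.
Solve -2*V - 13 = -15: V = (-15 + 13) / -2 = 1.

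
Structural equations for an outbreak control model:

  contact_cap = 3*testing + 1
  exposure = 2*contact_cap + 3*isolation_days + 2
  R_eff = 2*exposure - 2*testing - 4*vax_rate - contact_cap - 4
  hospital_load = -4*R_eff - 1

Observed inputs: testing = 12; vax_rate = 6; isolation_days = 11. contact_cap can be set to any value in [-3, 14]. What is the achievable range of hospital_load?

-241 to -37

Intervening on contact_cap fixes its value directly, overriding its dependence on testing.
Substituting into the exposure equation gives exposure = 2*contact_cap + 35.
R_eff becomes 3*contact_cap + 18.
So hospital_load = -12*contact_cap - 73.
Linear in contact_cap, so extremes are at the endpoints: contact_cap = -3 gives hospital_load = -37; contact_cap = 14 gives hospital_load = -241.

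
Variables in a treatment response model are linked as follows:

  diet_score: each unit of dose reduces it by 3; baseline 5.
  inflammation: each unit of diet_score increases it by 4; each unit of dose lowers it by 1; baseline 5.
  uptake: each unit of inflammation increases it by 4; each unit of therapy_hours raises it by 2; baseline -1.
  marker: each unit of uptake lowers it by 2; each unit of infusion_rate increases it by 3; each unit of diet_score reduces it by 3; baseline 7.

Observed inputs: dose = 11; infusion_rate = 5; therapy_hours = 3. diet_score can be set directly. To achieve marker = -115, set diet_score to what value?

diet_score = 5

Intervening on diet_score fixes its value directly, overriding its dependence on dose.
Substituting into the inflammation equation gives inflammation = 4*diet_score - 6.
uptake becomes 16*diet_score - 19.
Substituting into the marker equation gives marker = -35*diet_score + 60.
Solve -35*diet_score + 60 = -115: diet_score = (-115 - 60) / -35 = 5.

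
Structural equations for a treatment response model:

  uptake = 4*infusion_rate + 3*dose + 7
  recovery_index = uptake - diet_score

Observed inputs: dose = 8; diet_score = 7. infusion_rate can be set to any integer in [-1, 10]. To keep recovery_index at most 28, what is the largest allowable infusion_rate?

infusion_rate = 1

Substituting into the uptake equation gives uptake = 4*infusion_rate + 31.
Substituting into the recovery_index equation gives recovery_index = 4*infusion_rate + 24.
Require 4*infusion_rate + 24 ≤ 28, so infusion_rate ≤ 1.
The largest integer in [-1, 10] satisfying this is 1.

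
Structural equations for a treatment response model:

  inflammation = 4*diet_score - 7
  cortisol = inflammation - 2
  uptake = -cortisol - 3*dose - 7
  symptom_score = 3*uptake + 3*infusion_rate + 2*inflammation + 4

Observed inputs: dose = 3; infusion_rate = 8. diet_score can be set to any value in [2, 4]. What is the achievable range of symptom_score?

-23 to -15

Substituting into the cortisol equation gives cortisol = 4*diet_score - 9.
uptake becomes -4*diet_score - 7.
This gives symptom_score = -4*diet_score - 7.
Linear in diet_score, so extremes are at the endpoints: diet_score = 2 gives symptom_score = -15; diet_score = 4 gives symptom_score = -23.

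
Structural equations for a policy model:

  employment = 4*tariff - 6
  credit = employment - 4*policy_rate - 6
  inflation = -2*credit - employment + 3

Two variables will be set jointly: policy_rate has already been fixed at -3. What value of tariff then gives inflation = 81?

With policy_rate held at -3:
Substituting into the credit equation gives credit = 4*tariff.
Substituting into the inflation equation gives inflation = -12*tariff + 9.
Solve -12*tariff + 9 = 81: tariff = (81 - 9) / -12 = -6.

tariff = -6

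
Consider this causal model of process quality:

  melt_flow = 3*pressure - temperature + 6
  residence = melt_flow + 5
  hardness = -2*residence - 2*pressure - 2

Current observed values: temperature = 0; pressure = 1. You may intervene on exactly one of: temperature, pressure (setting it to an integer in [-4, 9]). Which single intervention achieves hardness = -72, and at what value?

Intervening on temperature: hardness = 2*temperature - 32. Reaching -72 requires temperature = -20, outside [-4, 9].
Intervening on pressure: with other inputs at their observed values, hardness = -8*pressure - 24. Solving for -72 gives pressure = 6, within [-4, 9].

set pressure = 6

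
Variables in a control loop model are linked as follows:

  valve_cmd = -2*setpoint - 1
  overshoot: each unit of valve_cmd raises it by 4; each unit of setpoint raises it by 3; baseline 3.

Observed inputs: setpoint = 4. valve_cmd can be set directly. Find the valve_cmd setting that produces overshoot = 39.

Intervening on valve_cmd fixes its value directly, overriding its dependence on setpoint.
Substituting into the overshoot equation gives overshoot = 4*valve_cmd + 15.
Solve 4*valve_cmd + 15 = 39: valve_cmd = (39 - 15) / 4 = 6.

valve_cmd = 6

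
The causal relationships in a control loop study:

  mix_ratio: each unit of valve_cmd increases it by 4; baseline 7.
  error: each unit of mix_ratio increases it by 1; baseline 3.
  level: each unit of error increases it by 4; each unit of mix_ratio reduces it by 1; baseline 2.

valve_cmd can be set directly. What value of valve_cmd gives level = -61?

Substituting into the error equation gives error = 4*valve_cmd + 10.
This gives level = 12*valve_cmd + 35.
Solve 12*valve_cmd + 35 = -61: valve_cmd = (-61 - 35) / 12 = -8.

valve_cmd = -8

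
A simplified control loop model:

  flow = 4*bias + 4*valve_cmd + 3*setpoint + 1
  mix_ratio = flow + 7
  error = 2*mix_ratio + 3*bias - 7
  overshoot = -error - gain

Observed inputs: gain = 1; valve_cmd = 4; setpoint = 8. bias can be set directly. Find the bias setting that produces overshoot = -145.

bias = 5

Substituting into the flow equation gives flow = 4*bias + 41.
Substituting into the mix_ratio equation gives mix_ratio = 4*bias + 48.
Substituting into the error equation gives error = 11*bias + 89.
So overshoot = -11*bias - 90.
Solve -11*bias - 90 = -145: bias = (-145 + 90) / -11 = 5.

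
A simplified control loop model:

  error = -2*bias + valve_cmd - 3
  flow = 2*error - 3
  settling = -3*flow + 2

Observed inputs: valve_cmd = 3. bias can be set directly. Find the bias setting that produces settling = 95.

bias = 7

Substituting into the error equation gives error = -2*bias.
Substituting into the flow equation gives flow = -4*bias - 3.
This gives settling = 12*bias + 11.
Solve 12*bias + 11 = 95: bias = (95 - 11) / 12 = 7.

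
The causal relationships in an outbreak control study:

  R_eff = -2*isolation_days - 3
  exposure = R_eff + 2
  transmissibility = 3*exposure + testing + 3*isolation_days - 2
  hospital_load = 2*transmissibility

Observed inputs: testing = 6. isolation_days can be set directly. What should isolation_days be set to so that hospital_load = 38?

Substituting into the exposure equation gives exposure = -2*isolation_days - 1.
transmissibility becomes -3*isolation_days + 1.
hospital_load becomes -6*isolation_days + 2.
Solve -6*isolation_days + 2 = 38: isolation_days = (38 - 2) / -6 = -6.

isolation_days = -6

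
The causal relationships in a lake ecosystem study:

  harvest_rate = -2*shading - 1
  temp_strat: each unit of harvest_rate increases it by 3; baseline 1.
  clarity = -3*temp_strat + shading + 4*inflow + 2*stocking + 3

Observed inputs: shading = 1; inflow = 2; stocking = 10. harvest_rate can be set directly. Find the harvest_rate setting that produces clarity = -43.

harvest_rate = 8

Intervening on harvest_rate fixes its value directly, overriding its dependence on shading.
Substituting into the clarity equation gives clarity = -9*harvest_rate + 29.
Solve -9*harvest_rate + 29 = -43: harvest_rate = (-43 - 29) / -9 = 8.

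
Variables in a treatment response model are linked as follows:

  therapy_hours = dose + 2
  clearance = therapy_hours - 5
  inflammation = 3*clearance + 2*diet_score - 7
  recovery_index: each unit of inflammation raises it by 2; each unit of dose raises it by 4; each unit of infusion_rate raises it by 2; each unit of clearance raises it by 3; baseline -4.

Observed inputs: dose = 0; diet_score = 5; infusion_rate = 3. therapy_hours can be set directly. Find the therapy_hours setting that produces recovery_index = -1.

Intervening on therapy_hours fixes its value directly, overriding its dependence on dose.
Substituting into the inflammation equation gives inflammation = 3*therapy_hours - 12.
recovery_index becomes 9*therapy_hours - 37.
Solve 9*therapy_hours - 37 = -1: therapy_hours = (-1 + 37) / 9 = 4.

therapy_hours = 4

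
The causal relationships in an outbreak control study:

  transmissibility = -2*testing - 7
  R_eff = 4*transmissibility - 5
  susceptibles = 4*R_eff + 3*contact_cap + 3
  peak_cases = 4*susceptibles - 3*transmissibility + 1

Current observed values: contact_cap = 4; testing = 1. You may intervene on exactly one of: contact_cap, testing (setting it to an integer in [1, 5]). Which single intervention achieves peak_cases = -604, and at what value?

Intervening on contact_cap: with other inputs at their observed values, peak_cases = 12*contact_cap - 616. Solving for -604 gives contact_cap = 1, within [1, 5].
Intervening on testing: peak_cases = -122*testing - 446. Reaching -604 requires testing = 79/61, not an integer.

set contact_cap = 1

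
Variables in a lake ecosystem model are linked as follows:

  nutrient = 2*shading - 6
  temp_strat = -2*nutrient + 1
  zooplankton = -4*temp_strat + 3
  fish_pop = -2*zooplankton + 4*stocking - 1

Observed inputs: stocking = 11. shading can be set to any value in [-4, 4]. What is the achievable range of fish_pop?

13 to 269

Substituting into the temp_strat equation gives temp_strat = -4*shading + 13.
zooplankton becomes 16*shading - 49.
This gives fish_pop = -32*shading + 141.
Linear in shading, so extremes are at the endpoints: shading = -4 gives fish_pop = 269; shading = 4 gives fish_pop = 13.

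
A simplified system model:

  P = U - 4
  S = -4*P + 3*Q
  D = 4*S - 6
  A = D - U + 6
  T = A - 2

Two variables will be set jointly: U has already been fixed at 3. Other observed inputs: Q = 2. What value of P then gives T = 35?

With U held at 3:
Intervening on P fixes its value directly, overriding its dependence on U.
Substituting into the S equation gives S = -4*P + 6.
Substituting into the D equation gives D = -16*P + 18.
This gives A = -16*P + 21.
Substituting into the T equation gives T = -16*P + 19.
Solve -16*P + 19 = 35: P = (35 - 19) / -16 = -1.

P = -1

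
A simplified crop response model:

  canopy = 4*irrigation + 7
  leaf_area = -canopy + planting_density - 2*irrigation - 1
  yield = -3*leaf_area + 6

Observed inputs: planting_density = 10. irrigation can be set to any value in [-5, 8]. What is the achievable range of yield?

-90 to 144

Substituting into the leaf_area equation gives leaf_area = -6*irrigation + 2.
So yield = 18*irrigation.
Linear in irrigation, so extremes are at the endpoints: irrigation = -5 gives yield = -90; irrigation = 8 gives yield = 144.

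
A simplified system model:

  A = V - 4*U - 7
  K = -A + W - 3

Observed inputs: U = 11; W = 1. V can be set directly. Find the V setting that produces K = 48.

V = 1

Substituting into the A equation gives A = V - 51.
Substituting into the K equation gives K = -V + 49.
Solve -V + 49 = 48: V = (48 - 49) / -1 = 1.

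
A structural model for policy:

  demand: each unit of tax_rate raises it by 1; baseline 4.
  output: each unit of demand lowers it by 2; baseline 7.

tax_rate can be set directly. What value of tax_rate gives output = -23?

Substituting into the output equation gives output = -2*tax_rate - 1.
Solve -2*tax_rate - 1 = -23: tax_rate = (-23 + 1) / -2 = 11.

tax_rate = 11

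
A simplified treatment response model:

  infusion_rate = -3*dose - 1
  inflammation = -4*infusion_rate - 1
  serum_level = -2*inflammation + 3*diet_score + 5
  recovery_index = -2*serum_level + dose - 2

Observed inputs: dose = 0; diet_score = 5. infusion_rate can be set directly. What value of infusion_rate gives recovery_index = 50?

Intervening on infusion_rate fixes its value directly, overriding its dependence on dose.
Substituting into the serum_level equation gives serum_level = 8*infusion_rate + 22.
Substituting into the recovery_index equation gives recovery_index = -16*infusion_rate - 46.
Solve -16*infusion_rate - 46 = 50: infusion_rate = (50 + 46) / -16 = -6.

infusion_rate = -6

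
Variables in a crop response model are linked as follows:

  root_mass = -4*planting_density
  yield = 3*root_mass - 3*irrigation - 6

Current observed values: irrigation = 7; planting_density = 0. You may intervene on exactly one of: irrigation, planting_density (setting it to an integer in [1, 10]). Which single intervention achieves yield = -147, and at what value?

Intervening on irrigation: yield = -3*irrigation - 6. Reaching -147 requires irrigation = 47, outside [1, 10].
Intervening on planting_density: with other inputs at their observed values, yield = -12*planting_density - 27. Solving for -147 gives planting_density = 10, within [1, 10].

set planting_density = 10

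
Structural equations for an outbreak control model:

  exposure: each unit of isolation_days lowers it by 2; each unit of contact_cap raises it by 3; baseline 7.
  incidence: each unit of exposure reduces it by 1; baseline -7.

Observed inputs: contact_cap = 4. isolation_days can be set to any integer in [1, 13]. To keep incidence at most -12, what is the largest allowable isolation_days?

isolation_days = 7

Substituting into the exposure equation gives exposure = -2*isolation_days + 19.
Substituting into the incidence equation gives incidence = 2*isolation_days - 26.
Require 2*isolation_days - 26 ≤ -12, so isolation_days ≤ 7.
The largest integer in [1, 13] satisfying this is 7.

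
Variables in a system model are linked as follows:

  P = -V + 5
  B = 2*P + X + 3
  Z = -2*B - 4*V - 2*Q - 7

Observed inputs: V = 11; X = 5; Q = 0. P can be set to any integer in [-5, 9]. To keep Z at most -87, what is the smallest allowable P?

Intervening on P fixes its value directly, overriding its dependence on V.
Substituting into the B equation gives B = 2*P + 8.
This gives Z = -4*P - 67.
Require -4*P - 67 ≤ -87, so P ≥ 5.
The smallest integer in [-5, 9] satisfying this is 5.

P = 5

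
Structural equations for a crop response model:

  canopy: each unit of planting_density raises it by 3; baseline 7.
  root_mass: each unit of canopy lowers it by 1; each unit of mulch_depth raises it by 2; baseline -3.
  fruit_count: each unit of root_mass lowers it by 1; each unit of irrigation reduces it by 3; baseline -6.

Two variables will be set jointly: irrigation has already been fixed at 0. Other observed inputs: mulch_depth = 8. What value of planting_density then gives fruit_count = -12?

With irrigation held at 0:
Substituting into the root_mass equation gives root_mass = -3*planting_density + 6.
So fruit_count = 3*planting_density - 12.
Solve 3*planting_density - 12 = -12: planting_density = (-12 + 12) / 3 = 0.

planting_density = 0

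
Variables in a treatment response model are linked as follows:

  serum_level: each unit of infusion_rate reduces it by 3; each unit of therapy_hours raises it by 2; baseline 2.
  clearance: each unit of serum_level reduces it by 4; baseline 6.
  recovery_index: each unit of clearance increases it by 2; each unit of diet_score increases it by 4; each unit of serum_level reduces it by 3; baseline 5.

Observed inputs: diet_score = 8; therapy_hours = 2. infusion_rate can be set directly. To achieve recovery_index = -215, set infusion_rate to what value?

infusion_rate = -6

Substituting into the serum_level equation gives serum_level = -3*infusion_rate + 6.
Substituting into the clearance equation gives clearance = 12*infusion_rate - 18.
This gives recovery_index = 33*infusion_rate - 17.
Solve 33*infusion_rate - 17 = -215: infusion_rate = (-215 + 17) / 33 = -6.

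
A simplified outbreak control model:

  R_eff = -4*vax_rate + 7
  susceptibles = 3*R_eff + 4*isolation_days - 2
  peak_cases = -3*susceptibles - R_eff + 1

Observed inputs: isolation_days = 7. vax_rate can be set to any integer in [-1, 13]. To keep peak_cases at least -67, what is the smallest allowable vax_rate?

Substituting into the susceptibles equation gives susceptibles = -12*vax_rate + 47.
Substituting into the peak_cases equation gives peak_cases = 40*vax_rate - 147.
Require 40*vax_rate - 147 ≥ -67, so vax_rate ≥ 2.
The smallest integer in [-1, 13] satisfying this is 2.

vax_rate = 2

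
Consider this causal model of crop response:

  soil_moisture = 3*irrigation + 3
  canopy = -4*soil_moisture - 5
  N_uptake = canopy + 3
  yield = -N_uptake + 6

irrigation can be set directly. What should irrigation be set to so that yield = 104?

irrigation = 7

Substituting into the canopy equation gives canopy = -12*irrigation - 17.
Substituting into the N_uptake equation gives N_uptake = -12*irrigation - 14.
Substituting into the yield equation gives yield = 12*irrigation + 20.
Solve 12*irrigation + 20 = 104: irrigation = (104 - 20) / 12 = 7.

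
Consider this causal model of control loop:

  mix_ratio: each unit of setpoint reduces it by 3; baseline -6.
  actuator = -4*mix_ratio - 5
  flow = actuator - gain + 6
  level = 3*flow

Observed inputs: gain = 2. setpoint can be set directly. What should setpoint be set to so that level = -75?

Substituting into the actuator equation gives actuator = 12*setpoint + 19.
flow becomes 12*setpoint + 23.
This gives level = 36*setpoint + 69.
Solve 36*setpoint + 69 = -75: setpoint = (-75 - 69) / 36 = -4.

setpoint = -4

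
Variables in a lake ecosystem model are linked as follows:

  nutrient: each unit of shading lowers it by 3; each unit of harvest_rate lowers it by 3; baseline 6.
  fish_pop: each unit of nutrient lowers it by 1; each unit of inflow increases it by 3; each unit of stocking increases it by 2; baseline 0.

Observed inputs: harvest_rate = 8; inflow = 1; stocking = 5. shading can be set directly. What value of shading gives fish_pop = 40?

shading = 3

Substituting into the nutrient equation gives nutrient = -3*shading - 18.
This gives fish_pop = 3*shading + 31.
Solve 3*shading + 31 = 40: shading = (40 - 31) / 3 = 3.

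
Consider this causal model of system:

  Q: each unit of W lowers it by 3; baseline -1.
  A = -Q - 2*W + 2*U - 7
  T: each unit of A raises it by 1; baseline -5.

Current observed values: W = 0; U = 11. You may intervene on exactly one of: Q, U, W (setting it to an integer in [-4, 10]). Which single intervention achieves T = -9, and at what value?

set U = 1

Intervening on Q: T = -Q + 10. Reaching -9 requires Q = 19, outside [-4, 10].
Intervening on U: with other inputs at their observed values, T = 2*U - 11. Solving for -9 gives U = 1, within [-4, 10].
Intervening on W: T = W + 11. Reaching -9 requires W = -20, outside [-4, 10].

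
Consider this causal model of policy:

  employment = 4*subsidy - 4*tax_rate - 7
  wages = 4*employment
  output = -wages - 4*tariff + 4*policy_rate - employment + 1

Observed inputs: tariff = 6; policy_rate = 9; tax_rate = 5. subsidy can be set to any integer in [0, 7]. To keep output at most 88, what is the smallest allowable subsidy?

subsidy = 3

Substituting into the employment equation gives employment = 4*subsidy - 27.
Substituting into the wages equation gives wages = 16*subsidy - 108.
Substituting into the output equation gives output = -20*subsidy + 148.
Require -20*subsidy + 148 ≤ 88, so subsidy ≥ 3.
The smallest integer in [0, 7] satisfying this is 3.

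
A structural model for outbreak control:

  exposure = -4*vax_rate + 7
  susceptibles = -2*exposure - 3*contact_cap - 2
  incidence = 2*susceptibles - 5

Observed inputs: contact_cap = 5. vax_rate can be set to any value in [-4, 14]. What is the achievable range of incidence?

Substituting into the susceptibles equation gives susceptibles = 8*vax_rate - 31.
Substituting into the incidence equation gives incidence = 16*vax_rate - 67.
Linear in vax_rate, so extremes are at the endpoints: vax_rate = -4 gives incidence = -131; vax_rate = 14 gives incidence = 157.

-131 to 157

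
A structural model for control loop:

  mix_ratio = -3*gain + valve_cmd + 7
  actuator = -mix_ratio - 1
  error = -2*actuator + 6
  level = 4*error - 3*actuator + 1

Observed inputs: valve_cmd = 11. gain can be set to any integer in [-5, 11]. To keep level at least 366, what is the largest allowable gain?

gain = -4

Substituting into the mix_ratio equation gives mix_ratio = -3*gain + 18.
This gives actuator = 3*gain - 19.
Substituting into the error equation gives error = -6*gain + 44.
Substituting into the level equation gives level = -33*gain + 234.
Require -33*gain + 234 ≥ 366, so gain ≤ -4.
The largest integer in [-5, 11] satisfying this is -4.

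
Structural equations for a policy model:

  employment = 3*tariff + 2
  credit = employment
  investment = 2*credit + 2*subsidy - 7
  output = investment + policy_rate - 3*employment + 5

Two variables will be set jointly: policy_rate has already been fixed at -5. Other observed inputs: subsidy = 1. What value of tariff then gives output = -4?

With policy_rate held at -5:
Substituting into the credit equation gives credit = 3*tariff + 2.
Substituting into the investment equation gives investment = 6*tariff - 1.
output becomes -3*tariff - 7.
Solve -3*tariff - 7 = -4: tariff = (-4 + 7) / -3 = -1.

tariff = -1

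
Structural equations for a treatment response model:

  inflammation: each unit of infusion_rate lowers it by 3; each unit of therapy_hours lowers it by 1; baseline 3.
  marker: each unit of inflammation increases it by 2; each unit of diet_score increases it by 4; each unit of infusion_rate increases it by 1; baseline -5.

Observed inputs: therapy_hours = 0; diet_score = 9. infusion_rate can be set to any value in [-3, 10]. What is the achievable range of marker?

-13 to 52

Substituting into the inflammation equation gives inflammation = -3*infusion_rate + 3.
So marker = -5*infusion_rate + 37.
Linear in infusion_rate, so extremes are at the endpoints: infusion_rate = -3 gives marker = 52; infusion_rate = 10 gives marker = -13.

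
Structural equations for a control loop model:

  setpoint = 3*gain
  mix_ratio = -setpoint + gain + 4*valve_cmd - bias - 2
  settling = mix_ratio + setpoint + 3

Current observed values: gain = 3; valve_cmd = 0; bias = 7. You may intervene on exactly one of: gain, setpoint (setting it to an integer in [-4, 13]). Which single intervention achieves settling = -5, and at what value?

set gain = 1

Intervening on gain: with other inputs at their observed values, settling = gain - 6. Solving for -5 gives gain = 1, within [-4, 13].
Intervening on setpoint: the paths from setpoint to settling cancel (net effect zero), leaving settling = -3; -5 is unreachable this way.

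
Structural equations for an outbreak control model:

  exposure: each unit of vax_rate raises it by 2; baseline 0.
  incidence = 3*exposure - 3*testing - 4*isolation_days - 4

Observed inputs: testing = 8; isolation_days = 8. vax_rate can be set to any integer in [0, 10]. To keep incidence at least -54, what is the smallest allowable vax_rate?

vax_rate = 1

Substituting into the incidence equation gives incidence = 6*vax_rate - 60.
Require 6*vax_rate - 60 ≥ -54, so vax_rate ≥ 1.
The smallest integer in [0, 10] satisfying this is 1.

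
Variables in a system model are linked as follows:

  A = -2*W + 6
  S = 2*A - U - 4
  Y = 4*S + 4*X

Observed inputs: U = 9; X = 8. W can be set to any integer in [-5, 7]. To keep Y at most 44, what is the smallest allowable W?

W = -1

Substituting into the S equation gives S = -4*W - 1.
So Y = -16*W + 28.
Require -16*W + 28 ≤ 44, so W ≥ -1.
The smallest integer in [-5, 7] satisfying this is -1.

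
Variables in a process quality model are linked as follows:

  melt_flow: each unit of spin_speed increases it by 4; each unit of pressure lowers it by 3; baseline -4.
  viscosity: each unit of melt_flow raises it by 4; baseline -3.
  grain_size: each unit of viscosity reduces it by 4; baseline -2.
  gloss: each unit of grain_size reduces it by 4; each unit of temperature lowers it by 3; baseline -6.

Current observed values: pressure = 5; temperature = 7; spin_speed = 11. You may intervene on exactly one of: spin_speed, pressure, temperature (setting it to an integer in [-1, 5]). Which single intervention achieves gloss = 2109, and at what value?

Intervening on spin_speed: gloss = 256*spin_speed - 1283. Reaching 2109 requires spin_speed = 53/4, not an integer.
Intervening on pressure: with other inputs at their observed values, gloss = -192*pressure + 2493. Solving for 2109 gives pressure = 2, within [-1, 5].
Intervening on temperature: gloss = -3*temperature + 1554. Reaching 2109 requires temperature = -185, outside [-1, 5].

set pressure = 2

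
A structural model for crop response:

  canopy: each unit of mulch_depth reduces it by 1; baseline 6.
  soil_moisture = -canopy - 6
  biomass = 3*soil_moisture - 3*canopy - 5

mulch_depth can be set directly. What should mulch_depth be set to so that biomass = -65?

mulch_depth = -1

Substituting into the soil_moisture equation gives soil_moisture = mulch_depth - 12.
So biomass = 6*mulch_depth - 59.
Solve 6*mulch_depth - 59 = -65: mulch_depth = (-65 + 59) / 6 = -1.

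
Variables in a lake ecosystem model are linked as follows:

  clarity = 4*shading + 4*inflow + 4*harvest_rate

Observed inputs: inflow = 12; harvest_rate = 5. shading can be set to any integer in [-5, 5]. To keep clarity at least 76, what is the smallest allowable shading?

shading = 2

Substituting into the clarity equation gives clarity = 4*shading + 68.
Require 4*shading + 68 ≥ 76, so shading ≥ 2.
The smallest integer in [-5, 5] satisfying this is 2.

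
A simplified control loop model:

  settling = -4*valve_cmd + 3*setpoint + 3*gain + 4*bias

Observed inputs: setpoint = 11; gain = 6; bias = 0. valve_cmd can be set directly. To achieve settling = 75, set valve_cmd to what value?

valve_cmd = -6

Substituting into the settling equation gives settling = -4*valve_cmd + 51.
Solve -4*valve_cmd + 51 = 75: valve_cmd = (75 - 51) / -4 = -6.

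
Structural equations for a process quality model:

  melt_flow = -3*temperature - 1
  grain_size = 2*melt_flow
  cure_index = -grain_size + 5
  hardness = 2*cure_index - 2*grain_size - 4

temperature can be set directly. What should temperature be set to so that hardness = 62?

temperature = 2

Substituting into the grain_size equation gives grain_size = -6*temperature - 2.
This gives cure_index = 6*temperature + 7.
This gives hardness = 24*temperature + 14.
Solve 24*temperature + 14 = 62: temperature = (62 - 14) / 24 = 2.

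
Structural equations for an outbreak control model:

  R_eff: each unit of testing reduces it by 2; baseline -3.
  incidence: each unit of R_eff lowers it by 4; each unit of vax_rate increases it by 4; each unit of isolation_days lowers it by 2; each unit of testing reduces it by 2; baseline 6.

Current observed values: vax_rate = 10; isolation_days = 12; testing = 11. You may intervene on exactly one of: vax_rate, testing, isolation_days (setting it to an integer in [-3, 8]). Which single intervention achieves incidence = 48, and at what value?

Intervening on vax_rate: with other inputs at their observed values, incidence = 4*vax_rate + 60. Solving for 48 gives vax_rate = -3, within [-3, 8].
Intervening on testing: incidence = 6*testing + 34. Reaching 48 requires testing = 7/3, not an integer.
Intervening on isolation_days: incidence = -2*isolation_days + 124. Reaching 48 requires isolation_days = 38, outside [-3, 8].

set vax_rate = -3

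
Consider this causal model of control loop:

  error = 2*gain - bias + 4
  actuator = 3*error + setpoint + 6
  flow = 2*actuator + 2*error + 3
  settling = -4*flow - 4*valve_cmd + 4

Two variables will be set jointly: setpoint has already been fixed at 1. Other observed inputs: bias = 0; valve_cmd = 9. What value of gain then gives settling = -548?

gain = 5

With setpoint held at 1:
Substituting into the error equation gives error = 2*gain + 4.
So actuator = 6*gain + 19.
Substituting into the flow equation gives flow = 16*gain + 49.
This gives settling = -64*gain - 228.
Solve -64*gain - 228 = -548: gain = (-548 + 228) / -64 = 5.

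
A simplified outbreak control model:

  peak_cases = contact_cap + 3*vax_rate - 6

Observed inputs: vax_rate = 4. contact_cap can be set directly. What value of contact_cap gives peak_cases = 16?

Substituting into the peak_cases equation gives peak_cases = contact_cap + 6.
Solve contact_cap + 6 = 16: contact_cap = (16 - 6) / 1 = 10.

contact_cap = 10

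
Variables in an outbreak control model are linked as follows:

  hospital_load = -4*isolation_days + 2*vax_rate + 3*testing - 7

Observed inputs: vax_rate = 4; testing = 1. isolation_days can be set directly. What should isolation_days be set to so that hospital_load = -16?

isolation_days = 5

Substituting into the hospital_load equation gives hospital_load = -4*isolation_days + 4.
Solve -4*isolation_days + 4 = -16: isolation_days = (-16 - 4) / -4 = 5.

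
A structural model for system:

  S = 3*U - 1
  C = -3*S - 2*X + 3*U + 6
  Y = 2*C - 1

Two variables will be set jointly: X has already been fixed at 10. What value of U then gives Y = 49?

U = -6

With X held at 10:
Substituting into the C equation gives C = -6*U - 11.
Substituting into the Y equation gives Y = -12*U - 23.
Solve -12*U - 23 = 49: U = (49 + 23) / -12 = -6.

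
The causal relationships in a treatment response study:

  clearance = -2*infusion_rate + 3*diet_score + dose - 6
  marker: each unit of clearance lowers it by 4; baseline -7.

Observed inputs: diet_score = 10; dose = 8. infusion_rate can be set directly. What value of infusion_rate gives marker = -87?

Substituting into the clearance equation gives clearance = -2*infusion_rate + 32.
So marker = 8*infusion_rate - 135.
Solve 8*infusion_rate - 135 = -87: infusion_rate = (-87 + 135) / 8 = 6.

infusion_rate = 6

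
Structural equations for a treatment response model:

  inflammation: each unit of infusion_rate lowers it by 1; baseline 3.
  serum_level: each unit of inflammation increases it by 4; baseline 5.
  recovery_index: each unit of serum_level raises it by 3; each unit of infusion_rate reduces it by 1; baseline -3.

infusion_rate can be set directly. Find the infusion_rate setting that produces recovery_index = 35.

infusion_rate = 1

Substituting into the serum_level equation gives serum_level = -4*infusion_rate + 17.
Substituting into the recovery_index equation gives recovery_index = -13*infusion_rate + 48.
Solve -13*infusion_rate + 48 = 35: infusion_rate = (35 - 48) / -13 = 1.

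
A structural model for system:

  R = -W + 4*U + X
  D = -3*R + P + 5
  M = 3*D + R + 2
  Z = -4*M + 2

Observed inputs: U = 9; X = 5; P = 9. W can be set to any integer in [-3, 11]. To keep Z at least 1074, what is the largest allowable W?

W = 2

Substituting into the R equation gives R = -W + 41.
Substituting into the D equation gives D = 3*W - 109.
M becomes 8*W - 284.
This gives Z = -32*W + 1138.
Require -32*W + 1138 ≥ 1074, so W ≤ 2.
The largest integer in [-3, 11] satisfying this is 2.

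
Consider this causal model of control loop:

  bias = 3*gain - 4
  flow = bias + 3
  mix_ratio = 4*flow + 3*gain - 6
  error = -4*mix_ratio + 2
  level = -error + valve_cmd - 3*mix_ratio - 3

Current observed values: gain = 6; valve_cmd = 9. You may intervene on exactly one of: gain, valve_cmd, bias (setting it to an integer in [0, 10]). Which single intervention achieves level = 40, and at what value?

set bias = 3

Intervening on gain: level = 15*gain - 6. Reaching 40 requires gain = 46/15, not an integer.
Intervening on valve_cmd: level = valve_cmd + 75. Reaching 40 requires valve_cmd = -35, outside [0, 10].
Intervening on bias: with other inputs at their observed values, level = 4*bias + 28. Solving for 40 gives bias = 3, within [0, 10].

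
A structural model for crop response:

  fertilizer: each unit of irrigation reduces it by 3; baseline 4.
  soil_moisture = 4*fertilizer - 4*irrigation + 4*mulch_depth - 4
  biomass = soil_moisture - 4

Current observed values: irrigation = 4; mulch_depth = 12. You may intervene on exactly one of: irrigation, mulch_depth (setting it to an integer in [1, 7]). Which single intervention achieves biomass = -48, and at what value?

set mulch_depth = 2

Intervening on irrigation: biomass = -16*irrigation + 56. Reaching -48 requires irrigation = 13/2, not an integer.
Intervening on mulch_depth: with other inputs at their observed values, biomass = 4*mulch_depth - 56. Solving for -48 gives mulch_depth = 2, within [1, 7].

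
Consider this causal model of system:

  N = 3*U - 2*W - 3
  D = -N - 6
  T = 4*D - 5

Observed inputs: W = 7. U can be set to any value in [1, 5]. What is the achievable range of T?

Substituting into the N equation gives N = 3*U - 17.
This gives D = -3*U + 11.
So T = -12*U + 39.
Linear in U, so extremes are at the endpoints: U = 1 gives T = 27; U = 5 gives T = -21.

-21 to 27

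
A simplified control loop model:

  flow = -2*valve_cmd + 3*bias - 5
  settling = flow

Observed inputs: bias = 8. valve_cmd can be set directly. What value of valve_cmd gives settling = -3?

valve_cmd = 11

Substituting into the flow equation gives flow = -2*valve_cmd + 19.
Substituting into the settling equation gives settling = -2*valve_cmd + 19.
Solve -2*valve_cmd + 19 = -3: valve_cmd = (-3 - 19) / -2 = 11.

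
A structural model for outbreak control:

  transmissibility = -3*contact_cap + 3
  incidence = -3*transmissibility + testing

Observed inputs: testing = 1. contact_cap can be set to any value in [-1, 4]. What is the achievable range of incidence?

Substituting into the incidence equation gives incidence = 9*contact_cap - 8.
Linear in contact_cap, so extremes are at the endpoints: contact_cap = -1 gives incidence = -17; contact_cap = 4 gives incidence = 28.

-17 to 28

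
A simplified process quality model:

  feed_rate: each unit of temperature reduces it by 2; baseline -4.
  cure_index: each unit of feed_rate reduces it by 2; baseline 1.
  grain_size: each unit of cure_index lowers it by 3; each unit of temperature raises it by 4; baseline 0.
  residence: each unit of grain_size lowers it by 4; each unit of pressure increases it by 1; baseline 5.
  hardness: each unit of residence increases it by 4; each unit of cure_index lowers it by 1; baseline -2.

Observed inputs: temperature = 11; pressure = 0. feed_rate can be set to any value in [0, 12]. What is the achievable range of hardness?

Intervening on feed_rate fixes its value directly, overriding its dependence on temperature.
Substituting into the grain_size equation gives grain_size = 6*feed_rate + 41.
This gives residence = -24*feed_rate - 159.
Substituting into the hardness equation gives hardness = -94*feed_rate - 639.
Linear in feed_rate, so extremes are at the endpoints: feed_rate = 0 gives hardness = -639; feed_rate = 12 gives hardness = -1767.

-1767 to -639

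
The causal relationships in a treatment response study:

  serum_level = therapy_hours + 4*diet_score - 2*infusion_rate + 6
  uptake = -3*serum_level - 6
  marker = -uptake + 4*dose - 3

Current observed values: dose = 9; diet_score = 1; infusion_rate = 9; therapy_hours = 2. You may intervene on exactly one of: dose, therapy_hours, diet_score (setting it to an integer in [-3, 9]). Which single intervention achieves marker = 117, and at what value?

Intervening on dose: marker = 4*dose - 15. Reaching 117 requires dose = 33, outside [-3, 9].
Intervening on therapy_hours: marker = 3*therapy_hours + 15. Reaching 117 requires therapy_hours = 34, outside [-3, 9].
Intervening on diet_score: with other inputs at their observed values, marker = 12*diet_score + 9. Solving for 117 gives diet_score = 9, within [-3, 9].

set diet_score = 9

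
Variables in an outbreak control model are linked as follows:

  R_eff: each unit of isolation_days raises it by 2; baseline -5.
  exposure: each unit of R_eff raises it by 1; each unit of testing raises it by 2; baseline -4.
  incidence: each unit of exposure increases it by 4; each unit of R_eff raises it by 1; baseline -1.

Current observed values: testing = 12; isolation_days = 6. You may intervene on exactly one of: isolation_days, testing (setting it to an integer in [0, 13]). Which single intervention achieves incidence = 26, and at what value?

set testing = 1

Intervening on isolation_days: incidence = 10*isolation_days + 54. Reaching 26 requires isolation_days = -14/5, not an integer.
Intervening on testing: with other inputs at their observed values, incidence = 8*testing + 18. Solving for 26 gives testing = 1, within [0, 13].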